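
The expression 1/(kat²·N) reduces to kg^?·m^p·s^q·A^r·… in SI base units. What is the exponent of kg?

-1

kat = mol/s = s⁻¹·mol (catalytic activity).
So kat⁻² = s²·mol⁻².
N = kg·m/s² = kg·m·s⁻² (force = mass × acceleration).
So N⁻¹ = kg⁻¹·m⁻¹·s².
Combining: kat⁻²·N⁻¹ = (s²·mol⁻²) · (kg⁻¹·m⁻¹·s²) = kg⁻¹·m⁻¹·s⁴·mol⁻².
The exponent of kg is -1.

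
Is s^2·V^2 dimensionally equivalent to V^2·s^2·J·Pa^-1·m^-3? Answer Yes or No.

Yes

Left side:
  V = W/A (potential = power per current),
      = kg·m²·s⁻³·A⁻¹.
  So V² = kg²·m⁴·s⁻⁶·A⁻².
  Combining: s²·V² = s² · (kg²·m⁴·s⁻⁶·A⁻²) = kg²·m⁴·s⁻⁴·A⁻².
Right side:
  V = kg·m²·s⁻³·A⁻¹.
  So V² = kg²·m⁴·s⁻⁶·A⁻².
  J = kg·m²·s⁻².
  Pa = kg·m⁻¹·s⁻².
  So Pa⁻¹ = kg⁻¹·m·s².
  Combining: V²·s²·J·Pa⁻¹·m⁻³ = (kg²·m⁴·s⁻⁶·A⁻²) · s² · (kg·m²·s⁻²) · (kg⁻¹·m·s²) · m⁻³ = kg²·m⁴·s⁻⁴·A⁻².
Both reduce to kg²·m⁴·s⁻⁴·A⁻².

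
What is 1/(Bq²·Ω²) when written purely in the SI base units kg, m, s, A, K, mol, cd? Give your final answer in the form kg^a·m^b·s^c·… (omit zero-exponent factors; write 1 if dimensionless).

Bq = 1/s = s⁻¹ (activity is decays per second).
So Bq⁻² = s².
Ω = V/A (resistance = voltage per current),
    = kg·m²·s⁻³·A⁻².
So Ω⁻² = kg⁻²·m⁻⁴·s⁶·A⁴.
Combining: Bq⁻²·Ω⁻² = s² · (kg⁻²·m⁻⁴·s⁶·A⁴) = kg⁻²·m⁻⁴·s⁸·A⁴.

kg⁻²·m⁻⁴·s⁸·A⁴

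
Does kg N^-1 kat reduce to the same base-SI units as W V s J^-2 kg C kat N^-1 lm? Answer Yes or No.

Left side:
  N = kg·m·s⁻².
  So N⁻¹ = kg⁻¹·m⁻¹·s².
  kat = s⁻¹·mol.
  Combining: kg·N⁻¹·kat = kg · (kg⁻¹·m⁻¹·s²) · (s⁻¹·mol) = m⁻¹·s·mol.
Right side:
  W = kg·m²·s⁻³.
  V = kg·m²·s⁻³·A⁻¹.
  J = kg·m²·s⁻².
  So J⁻² = kg⁻²·m⁻⁴·s⁴.
  C = s·A.
  kat = s⁻¹·mol.
  N = kg·m·s⁻².
  So N⁻¹ = kg⁻¹·m⁻¹·s².
  lm = cd.
  Combining: W·V·s·J⁻²·kg·C·kat·N⁻¹·lm = (kg·m²·s⁻³) · (kg·m²·s⁻³·A⁻¹) · s · (kg⁻²·m⁻⁴·s⁴) · kg · (s·A) · (s⁻¹·mol) · (kg⁻¹·m⁻¹·s²) · cd = m⁻¹·s·mol·cd.
Left is m⁻¹·s·mol; right is m⁻¹·s·mol·cd — different.

No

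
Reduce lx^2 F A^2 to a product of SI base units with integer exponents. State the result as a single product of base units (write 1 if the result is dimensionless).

lx = m⁻²·cd.
So lx² = m⁻⁴·cd².
F = kg⁻¹·m⁻²·s⁴·A².
Combining: lx²·F·A² = (m⁻⁴·cd²) · (kg⁻¹·m⁻²·s⁴·A²) · A² = kg⁻¹·m⁻⁶·s⁴·A⁴·cd².

kg⁻¹·m⁻⁶·s⁴·A⁴·cd²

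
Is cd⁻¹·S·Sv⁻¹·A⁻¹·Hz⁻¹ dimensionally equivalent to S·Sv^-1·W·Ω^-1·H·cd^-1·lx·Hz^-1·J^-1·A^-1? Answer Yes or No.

No

Left side:
  S = 1/Ω (conductance is reciprocal resistance),
      = kg⁻¹·m⁻²·s³·A².
  Sv = J/kg (equivalent dose = energy per mass),
      = m²·s⁻².
  So Sv⁻¹ = m⁻²·s².
  Hz = 1/s = s⁻¹ (frequency is cycles per second).
  So Hz⁻¹ = s.
  Combining: cd⁻¹·S·Sv⁻¹·A⁻¹·Hz⁻¹ = cd⁻¹ · (kg⁻¹·m⁻²·s³·A²) · (m⁻²·s²) · A⁻¹ · s = kg⁻¹·m⁻⁴·s⁶·A·cd⁻¹.
Right side:
  S = 1/Ω (conductance is reciprocal resistance),
      = kg⁻¹·m⁻²·s³·A².
  Sv = J/kg (equivalent dose = energy per mass),
      = m²·s⁻².
  So Sv⁻¹ = m⁻²·s².
  W = J/s (power = energy per time),
      = kg·m²·s⁻³.
  Ω = V/A (resistance = voltage per current),
      = kg·m²·s⁻³·A⁻².
  So Ω⁻¹ = kg⁻¹·m⁻²·s³·A².
  H = Wb/A (inductance = flux per current),
      = kg·m²·s⁻²·A⁻².
  lx = lm/m² (illuminance = luminous flux per area),
      = m⁻²·cd.
  Hz = 1/s = s⁻¹ (frequency is cycles per second).
  So Hz⁻¹ = s.
  J = N·m (work = force × distance),
      = kg·m²·s⁻².
  So J⁻¹ = kg⁻¹·m⁻²·s².
  Combining: S·Sv⁻¹·W·Ω⁻¹·H·cd⁻¹·lx·Hz⁻¹·J⁻¹·A⁻¹ = (kg⁻¹·m⁻²·s³·A²) · (m⁻²·s²) · (kg·m²·s⁻³) · (kg⁻¹·m⁻²·s³·A²) · (kg·m²·s⁻²·A⁻²) · cd⁻¹ · (m⁻²·cd) · s · (kg⁻¹·m⁻²·s²) · A⁻¹ = kg⁻¹·m⁻⁶·s⁶·A.
Left is kg⁻¹·m⁻⁴·s⁶·A·cd⁻¹; right is kg⁻¹·m⁻⁶·s⁶·A — different.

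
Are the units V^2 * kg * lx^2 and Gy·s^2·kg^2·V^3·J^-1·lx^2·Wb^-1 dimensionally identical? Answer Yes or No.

No

Left side:
  V = kg·m²·s⁻³·A⁻¹.
  So V² = kg²·m⁴·s⁻⁶·A⁻².
  lx = m⁻²·cd.
  So lx² = m⁻⁴·cd².
  Combining: V²·kg·lx² = (kg²·m⁴·s⁻⁶·A⁻²) · kg · (m⁻⁴·cd²) = kg³·s⁻⁶·A⁻²·cd².
Right side:
  Gy = m²·s⁻².
  V = kg·m²·s⁻³·A⁻¹.
  So V³ = kg³·m⁶·s⁻⁹·A⁻³.
  J = kg·m²·s⁻².
  So J⁻¹ = kg⁻¹·m⁻²·s².
  lx = m⁻²·cd.
  So lx² = m⁻⁴·cd².
  Wb = kg·m²·s⁻²·A⁻¹.
  So Wb⁻¹ = kg⁻¹·m⁻²·s²·A.
  Combining: Gy·s²·kg²·V³·J⁻¹·lx²·Wb⁻¹ = (m²·s⁻²) · s² · kg² · (kg³·m⁶·s⁻⁹·A⁻³) · (kg⁻¹·m⁻²·s²) · (m⁻⁴·cd²) · (kg⁻¹·m⁻²·s²·A) = kg³·s⁻⁵·A⁻²·cd².
Left is kg³·s⁻⁶·A⁻²·cd²; right is kg³·s⁻⁵·A⁻²·cd² — different.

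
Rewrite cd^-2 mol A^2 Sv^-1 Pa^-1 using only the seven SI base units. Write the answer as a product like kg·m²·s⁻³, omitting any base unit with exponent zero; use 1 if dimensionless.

kg⁻¹·m⁻¹·s⁴·A²·mol·cd⁻²

Sv = m²·s⁻².
So Sv⁻¹ = m⁻²·s².
Pa = kg·m⁻¹·s⁻².
So Pa⁻¹ = kg⁻¹·m·s².
Combining: cd⁻²·mol·A²·Sv⁻¹·Pa⁻¹ = cd⁻² · mol · A² · (m⁻²·s²) · (kg⁻¹·m·s²) = kg⁻¹·m⁻¹·s⁴·A²·mol·cd⁻².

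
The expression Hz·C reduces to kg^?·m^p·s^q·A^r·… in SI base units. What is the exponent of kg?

Hz = s⁻¹.
C = s·A.
Combining: Hz·C = s⁻¹ · (s·A) = A.
The exponent of kg is 0.

0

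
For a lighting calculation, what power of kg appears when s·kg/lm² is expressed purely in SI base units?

1

lm = cd.
So lm⁻² = cd⁻².
Combining: s·lm⁻²·kg = s · cd⁻² · kg = kg·s·cd⁻².
The exponent of kg is 1.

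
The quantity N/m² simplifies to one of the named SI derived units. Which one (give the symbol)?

Pa

N = kg·m·s⁻².
Combining: N·m⁻² = (kg·m·s⁻²) · m⁻² = kg·m⁻¹·s⁻².
kg·m⁻¹·s⁻² is the base-SI form of the pascal.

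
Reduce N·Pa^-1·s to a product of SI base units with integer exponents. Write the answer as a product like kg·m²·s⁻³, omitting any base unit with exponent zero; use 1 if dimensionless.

m²·s

N = kg·m/s² = kg·m·s⁻² (force = mass × acceleration).
Pa = N/m² (pressure = force per area),
    = kg·m⁻¹·s⁻².
So Pa⁻¹ = kg⁻¹·m·s².
Combining: N·Pa⁻¹·s = (kg·m·s⁻²) · (kg⁻¹·m·s²) · s = m²·s.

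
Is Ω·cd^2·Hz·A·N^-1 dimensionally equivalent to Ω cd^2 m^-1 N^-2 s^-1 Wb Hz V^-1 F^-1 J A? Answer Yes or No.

No

Left side:
  Ω = V/A (resistance = voltage per current),
      = kg·m²·s⁻³·A⁻².
  Hz = 1/s = s⁻¹ (frequency is cycles per second).
  N = kg·m/s² = kg·m·s⁻² (force = mass × acceleration).
  So N⁻¹ = kg⁻¹·m⁻¹·s².
  Combining: Ω·cd²·Hz·A·N⁻¹ = (kg·m²·s⁻³·A⁻²) · cd² · s⁻¹ · A · (kg⁻¹·m⁻¹·s²) = m·s⁻²·A⁻¹·cd².
Right side:
  Ω = V/A (resistance = voltage per current),
      = kg·m²·s⁻³·A⁻².
  N = kg·m/s² = kg·m·s⁻² (force = mass × acceleration).
  So N⁻² = kg⁻²·m⁻²·s⁴.
  Wb = V·s (flux: a volt is a weber per second),
      = kg·m²·s⁻²·A⁻¹.
  Hz = 1/s = s⁻¹ (frequency is cycles per second).
  V = W/A (potential = power per current),
      = kg·m²·s⁻³·A⁻¹.
  So V⁻¹ = kg⁻¹·m⁻²·s³·A.
  F = C/V (capacitance = charge per voltage),
      = A·s/(kg·m²·s⁻³·A⁻¹) (substituting C and V),
      = kg⁻¹·m⁻²·s⁴·A².
  So F⁻¹ = kg·m²·s⁻⁴·A⁻².
  J = N·m (work = force × distance),
      = kg·m²·s⁻².
  Combining: Ω·cd²·m⁻¹·N⁻²·s⁻¹·Wb·Hz·V⁻¹·F⁻¹·J·A = (kg·m²·s⁻³·A⁻²) · cd² · m⁻¹ · (kg⁻²·m⁻²·s⁴) · s⁻¹ · (kg·m²·s⁻²·A⁻¹) · s⁻¹ · (kg⁻¹·m⁻²·s³·A) · (kg·m²·s⁻⁴·A⁻²) · (kg·m²·s⁻²) · A = kg·m³·s⁻⁶·A⁻³·cd².
Left is m·s⁻²·A⁻¹·cd²; right is kg·m³·s⁻⁶·A⁻³·cd² — different.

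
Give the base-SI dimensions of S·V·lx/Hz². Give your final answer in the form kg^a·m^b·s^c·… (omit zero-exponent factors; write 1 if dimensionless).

m⁻²·s²·A·cd

S = 1/Ω (conductance is reciprocal resistance),
    = kg⁻¹·m⁻²·s³·A².
Hz = 1/s = s⁻¹ (frequency is cycles per second).
So Hz⁻² = s².
V = W/A (potential = power per current),
    = kg·m²·s⁻³·A⁻¹.
lx = lm/m² (illuminance = luminous flux per area),
    = m⁻²·cd.
Combining: S·Hz⁻²·V·lx = (kg⁻¹·m⁻²·s³·A²) · s² · (kg·m²·s⁻³·A⁻¹) · (m⁻²·cd) = m⁻²·s²·A·cd.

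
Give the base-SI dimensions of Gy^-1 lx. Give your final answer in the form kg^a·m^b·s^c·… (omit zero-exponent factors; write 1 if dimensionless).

m⁻⁴·s²·cd

Gy = m²·s⁻².
So Gy⁻¹ = m⁻²·s².
lx = m⁻²·cd.
Combining: Gy⁻¹·lx = (m⁻²·s²) · (m⁻²·cd) = m⁻⁴·s²·cd.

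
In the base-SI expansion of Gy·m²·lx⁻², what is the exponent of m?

8

Gy = J/kg (absorbed dose = energy per mass),
    = m²·s⁻².
lx = lm/m² (illuminance = luminous flux per area),
    = m⁻²·cd.
So lx⁻² = m⁴·cd⁻².
Combining: Gy·m²·lx⁻² = (m²·s⁻²) · m² · (m⁴·cd⁻²) = m⁸·s⁻²·cd⁻².
The exponent of m is 8.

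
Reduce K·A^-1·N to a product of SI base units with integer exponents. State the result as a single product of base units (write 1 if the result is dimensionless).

kg·m·s⁻²·A⁻¹·K

N = kg·m·s⁻².
Combining: K·A⁻¹·N = K · A⁻¹ · (kg·m·s⁻²) = kg·m·s⁻²·A⁻¹·K.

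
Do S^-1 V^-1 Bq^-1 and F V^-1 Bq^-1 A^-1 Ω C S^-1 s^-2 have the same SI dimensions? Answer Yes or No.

Left side:
  S = 1/Ω (conductance is reciprocal resistance),
      = kg⁻¹·m⁻²·s³·A².
  So S⁻¹ = kg·m²·s⁻³·A⁻².
  V = W/A (potential = power per current),
      = kg·m²·s⁻³·A⁻¹.
  So V⁻¹ = kg⁻¹·m⁻²·s³·A.
  Bq = 1/s = s⁻¹ (activity is decays per second).
  So Bq⁻¹ = s.
  Combining: S⁻¹·V⁻¹·Bq⁻¹ = (kg·m²·s⁻³·A⁻²) · (kg⁻¹·m⁻²·s³·A) · s = s·A⁻¹.
Right side:
  F = C/V (capacitance = charge per voltage),
      = A·s/(kg·m²·s⁻³·A⁻¹) (substituting C and V),
      = kg⁻¹·m⁻²·s⁴·A².
  V = W/A (potential = power per current),
      = kg·m²·s⁻³·A⁻¹.
  So V⁻¹ = kg⁻¹·m⁻²·s³·A.
  Bq = 1/s = s⁻¹ (activity is decays per second).
  So Bq⁻¹ = s.
  Ω = V/A (resistance = voltage per current),
      = kg·m²·s⁻³·A⁻².
  C = A·s = s·A (charge = current × time).
  S = 1/Ω (conductance is reciprocal resistance),
      = kg⁻¹·m⁻²·s³·A².
  So S⁻¹ = kg·m²·s⁻³·A⁻².
  Combining: F·V⁻¹·Bq⁻¹·A⁻¹·Ω·C·S⁻¹·s⁻² = (kg⁻¹·m⁻²·s⁴·A²) · (kg⁻¹·m⁻²·s³·A) · s · A⁻¹ · (kg·m²·s⁻³·A⁻²) · (s·A) · (kg·m²·s⁻³·A⁻²) · s⁻² = s·A⁻¹.
Both reduce to s·A⁻¹.

Yes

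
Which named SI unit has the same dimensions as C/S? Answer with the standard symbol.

C = A·s = s·A (charge = current × time).
S = 1/Ω (conductance is reciprocal resistance),
    = kg⁻¹·m⁻²·s³·A².
So S⁻¹ = kg·m²·s⁻³·A⁻².
Combining: C·S⁻¹ = (s·A) · (kg·m²·s⁻³·A⁻²) = kg·m²·s⁻²·A⁻¹.
kg·m²·s⁻²·A⁻¹ is the base-SI form of the weber.

Wb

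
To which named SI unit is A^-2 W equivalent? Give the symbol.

Ω

W = kg·m²·s⁻³.
Combining: A⁻²·W = A⁻² · (kg·m²·s⁻³) = kg·m²·s⁻³·A⁻².
kg·m²·s⁻³·A⁻² is the base-SI form of the ohm.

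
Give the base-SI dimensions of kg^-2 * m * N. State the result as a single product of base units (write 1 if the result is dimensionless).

N = kg·m·s⁻².
Combining: kg⁻²·m·N = kg⁻² · m · (kg·m·s⁻²) = kg⁻¹·m²·s⁻².

kg⁻¹·m²·s⁻²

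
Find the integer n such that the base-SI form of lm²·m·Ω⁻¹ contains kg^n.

lm = cd·sr = cd (luminous flux; sr is dimensionless).
So lm² = cd².
Ω = V/A (resistance = voltage per current),
    = kg·m²·s⁻³·A⁻².
So Ω⁻¹ = kg⁻¹·m⁻²·s³·A².
Combining: lm²·m·Ω⁻¹ = cd² · m · (kg⁻¹·m⁻²·s³·A²) = kg⁻¹·m⁻¹·s³·A²·cd².
The exponent of kg is -1.

-1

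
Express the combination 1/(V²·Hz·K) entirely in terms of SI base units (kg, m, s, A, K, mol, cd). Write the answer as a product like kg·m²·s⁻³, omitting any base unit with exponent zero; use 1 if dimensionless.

V = kg·m²·s⁻³·A⁻¹.
So V⁻² = kg⁻²·m⁻⁴·s⁶·A².
Hz = s⁻¹.
So Hz⁻¹ = s.
Combining: V⁻²·Hz⁻¹·K⁻¹ = (kg⁻²·m⁻⁴·s⁶·A²) · s · K⁻¹ = kg⁻²·m⁻⁴·s⁷·A²·K⁻¹.

kg⁻²·m⁻⁴·s⁷·A²·K⁻¹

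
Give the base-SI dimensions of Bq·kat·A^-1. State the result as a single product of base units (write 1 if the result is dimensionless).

s⁻²·A⁻¹·mol

Bq = 1/s = s⁻¹ (activity is decays per second).
kat = mol/s = s⁻¹·mol (catalytic activity).
Combining: Bq·kat·A⁻¹ = s⁻¹ · (s⁻¹·mol) · A⁻¹ = s⁻²·A⁻¹·mol.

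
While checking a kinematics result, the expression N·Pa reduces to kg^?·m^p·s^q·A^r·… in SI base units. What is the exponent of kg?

2

N = kg·m/s² = kg·m·s⁻² (force = mass × acceleration).
Pa = N/m² (pressure = force per area),
    = kg·m⁻¹·s⁻².
Combining: N·Pa = (kg·m·s⁻²) · (kg·m⁻¹·s⁻²) = kg²·s⁻⁴.
The exponent of kg is 2.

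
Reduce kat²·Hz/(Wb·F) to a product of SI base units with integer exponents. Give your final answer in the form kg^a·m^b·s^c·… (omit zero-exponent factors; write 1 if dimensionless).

s⁻⁵·A⁻¹·mol²

Wb = V·s (flux: a volt is a weber per second),
    = kg·m²·s⁻²·A⁻¹.
So Wb⁻¹ = kg⁻¹·m⁻²·s²·A.
F = C/V (capacitance = charge per voltage),
    = A·s/(kg·m²·s⁻³·A⁻¹) (substituting C and V),
    = kg⁻¹·m⁻²·s⁴·A².
So F⁻¹ = kg·m²·s⁻⁴·A⁻².
kat = mol/s = s⁻¹·mol (catalytic activity).
So kat² = s⁻²·mol².
Hz = 1/s = s⁻¹ (frequency is cycles per second).
Combining: Wb⁻¹·F⁻¹·kat²·Hz = (kg⁻¹·m⁻²·s²·A) · (kg·m²·s⁻⁴·A⁻²) · (s⁻²·mol²) · s⁻¹ = s⁻⁵·A⁻¹·mol².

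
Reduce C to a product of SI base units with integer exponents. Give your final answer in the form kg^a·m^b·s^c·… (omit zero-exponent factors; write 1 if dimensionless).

C = s·A.

s·A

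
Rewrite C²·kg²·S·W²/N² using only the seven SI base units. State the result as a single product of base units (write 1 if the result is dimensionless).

kg·s³·A⁴

N = kg·m/s² = kg·m·s⁻² (force = mass × acceleration).
So N⁻² = kg⁻²·m⁻²·s⁴.
C = A·s = s·A (charge = current × time).
So C² = s²·A².
S = 1/Ω (conductance is reciprocal resistance),
    = kg⁻¹·m⁻²·s³·A².
W = J/s (power = energy per time),
    = kg·m²·s⁻³.
So W² = kg²·m⁴·s⁻⁶.
Combining: N⁻²·C²·kg²·S·W² = (kg⁻²·m⁻²·s⁴) · (s²·A²) · kg² · (kg⁻¹·m⁻²·s³·A²) · (kg²·m⁴·s⁻⁶) = kg·s³·A⁴.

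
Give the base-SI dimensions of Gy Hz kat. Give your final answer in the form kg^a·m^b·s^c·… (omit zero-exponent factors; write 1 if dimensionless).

Gy = J/kg (absorbed dose = energy per mass),
    = m²·s⁻².
Hz = 1/s = s⁻¹ (frequency is cycles per second).
kat = mol/s = s⁻¹·mol (catalytic activity).
Combining: Gy·Hz·kat = (m²·s⁻²) · s⁻¹ · (s⁻¹·mol) = m²·s⁻⁴·mol.

m²·s⁻⁴·mol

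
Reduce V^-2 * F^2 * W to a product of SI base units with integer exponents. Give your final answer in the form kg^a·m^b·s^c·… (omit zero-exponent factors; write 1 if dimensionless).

kg⁻³·m⁻⁶·s¹¹·A⁶

V = W/A (potential = power per current),
    = kg·m²·s⁻³·A⁻¹.
So V⁻² = kg⁻²·m⁻⁴·s⁶·A².
F = C/V (capacitance = charge per voltage),
    = A·s/(kg·m²·s⁻³·A⁻¹) (substituting C and V),
    = kg⁻¹·m⁻²·s⁴·A².
So F² = kg⁻²·m⁻⁴·s⁸·A⁴.
W = J/s (power = energy per time),
    = kg·m²·s⁻³.
Combining: V⁻²·F²·W = (kg⁻²·m⁻⁴·s⁶·A²) · (kg⁻²·m⁻⁴·s⁸·A⁴) · (kg·m²·s⁻³) = kg⁻³·m⁻⁶·s¹¹·A⁶.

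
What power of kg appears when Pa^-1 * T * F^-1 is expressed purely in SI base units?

Pa = N/m² (pressure = force per area),
    = kg·m⁻¹·s⁻².
So Pa⁻¹ = kg⁻¹·m·s².
T = Wb/m² (flux density = flux per area),
    = kg·s⁻²·A⁻¹.
F = C/V (capacitance = charge per voltage),
    = A·s/(kg·m²·s⁻³·A⁻¹) (substituting C and V),
    = kg⁻¹·m⁻²·s⁴·A².
So F⁻¹ = kg·m²·s⁻⁴·A⁻².
Combining: Pa⁻¹·T·F⁻¹ = (kg⁻¹·m·s²) · (kg·s⁻²·A⁻¹) · (kg·m²·s⁻⁴·A⁻²) = kg·m³·s⁻⁴·A⁻³.
The exponent of kg is 1.

1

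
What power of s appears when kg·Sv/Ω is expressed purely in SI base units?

Ω = V/A (resistance = voltage per current),
    = kg·m²·s⁻³·A⁻².
So Ω⁻¹ = kg⁻¹·m⁻²·s³·A².
Sv = J/kg (equivalent dose = energy per mass),
    = m²·s⁻².
Combining: Ω⁻¹·kg·Sv = (kg⁻¹·m⁻²·s³·A²) · kg · (m²·s⁻²) = s·A².
The exponent of s is 1.

1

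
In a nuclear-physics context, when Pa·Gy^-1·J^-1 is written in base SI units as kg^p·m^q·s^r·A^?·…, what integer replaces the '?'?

0

Pa = kg·m⁻¹·s⁻².
Gy = m²·s⁻².
So Gy⁻¹ = m⁻²·s².
J = kg·m²·s⁻².
So J⁻¹ = kg⁻¹·m⁻²·s².
Combining: Pa·Gy⁻¹·J⁻¹ = (kg·m⁻¹·s⁻²) · (m⁻²·s²) · (kg⁻¹·m⁻²·s²) = m⁻⁵·s².
The exponent of A is 0.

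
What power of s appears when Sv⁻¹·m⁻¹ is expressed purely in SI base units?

Sv = m²·s⁻².
So Sv⁻¹ = m⁻²·s².
Combining: Sv⁻¹·m⁻¹ = (m⁻²·s²) · m⁻¹ = m⁻³·s².
The exponent of s is 2.

2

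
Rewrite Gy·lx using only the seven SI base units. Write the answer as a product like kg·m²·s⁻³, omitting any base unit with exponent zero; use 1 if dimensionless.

Gy = m²·s⁻².
lx = m⁻²·cd.
Combining: Gy·lx = (m²·s⁻²) · (m⁻²·cd) = s⁻²·cd.

s⁻²·cd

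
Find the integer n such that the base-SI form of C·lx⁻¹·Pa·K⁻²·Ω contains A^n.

C = s·A.
lx = m⁻²·cd.
So lx⁻¹ = m²·cd⁻¹.
Pa = kg·m⁻¹·s⁻².
Ω = kg·m²·s⁻³·A⁻².
Combining: C·lx⁻¹·Pa·K⁻²·Ω = (s·A) · (m²·cd⁻¹) · (kg·m⁻¹·s⁻²) · K⁻² · (kg·m²·s⁻³·A⁻²) = kg²·m³·s⁻⁴·A⁻¹·K⁻²·cd⁻¹.
The exponent of A is -1.

-1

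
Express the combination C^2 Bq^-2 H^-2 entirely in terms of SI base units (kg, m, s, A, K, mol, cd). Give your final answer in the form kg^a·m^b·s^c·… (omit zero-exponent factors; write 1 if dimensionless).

C = s·A.
So C² = s²·A².
Bq = s⁻¹.
So Bq⁻² = s².
H = kg·m²·s⁻²·A⁻².
So H⁻² = kg⁻²·m⁻⁴·s⁴·A⁴.
Combining: C²·Bq⁻²·H⁻² = (s²·A²) · s² · (kg⁻²·m⁻⁴·s⁴·A⁴) = kg⁻²·m⁻⁴·s⁸·A⁶.

kg⁻²·m⁻⁴·s⁸·A⁶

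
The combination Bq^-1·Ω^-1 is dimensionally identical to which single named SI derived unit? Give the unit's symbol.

Bq = s⁻¹.
So Bq⁻¹ = s.
Ω = kg·m²·s⁻³·A⁻².
So Ω⁻¹ = kg⁻¹·m⁻²·s³·A².
Combining: Bq⁻¹·Ω⁻¹ = s · (kg⁻¹·m⁻²·s³·A²) = kg⁻¹·m⁻²·s⁴·A².
kg⁻¹·m⁻²·s⁴·A² is the base-SI form of the farad.

F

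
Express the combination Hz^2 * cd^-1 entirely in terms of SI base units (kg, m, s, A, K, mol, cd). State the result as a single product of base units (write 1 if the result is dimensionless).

Hz = 1/s = s⁻¹ (frequency is cycles per second).
So Hz² = s⁻².
Combining: Hz²·cd⁻¹ = s⁻² · cd⁻¹ = s⁻²·cd⁻¹.

s⁻²·cd⁻¹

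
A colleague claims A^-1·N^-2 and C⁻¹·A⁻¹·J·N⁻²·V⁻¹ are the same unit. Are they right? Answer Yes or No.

Yes

Left side:
  N = kg·m·s⁻².
  So N⁻² = kg⁻²·m⁻²·s⁴.
  Combining: A⁻¹·N⁻² = A⁻¹ · (kg⁻²·m⁻²·s⁴) = kg⁻²·m⁻²·s⁴·A⁻¹.
Right side:
  C = s·A.
  So C⁻¹ = s⁻¹·A⁻¹.
  J = kg·m²·s⁻².
  N = kg·m·s⁻².
  So N⁻² = kg⁻²·m⁻²·s⁴.
  V = kg·m²·s⁻³·A⁻¹.
  So V⁻¹ = kg⁻¹·m⁻²·s³·A.
  Combining: C⁻¹·A⁻¹·J·N⁻²·V⁻¹ = (s⁻¹·A⁻¹) · A⁻¹ · (kg·m²·s⁻²) · (kg⁻²·m⁻²·s⁴) · (kg⁻¹·m⁻²·s³·A) = kg⁻²·m⁻²·s⁴·A⁻¹.
Both reduce to kg⁻²·m⁻²·s⁴·A⁻¹.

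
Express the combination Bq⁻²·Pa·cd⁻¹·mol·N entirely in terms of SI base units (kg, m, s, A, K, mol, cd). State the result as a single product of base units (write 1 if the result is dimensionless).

kg²·s⁻²·mol·cd⁻¹

Bq = 1/s = s⁻¹ (activity is decays per second).
So Bq⁻² = s².
Pa = N/m² (pressure = force per area),
    = kg·m⁻¹·s⁻².
N = kg·m/s² = kg·m·s⁻² (force = mass × acceleration).
Combining: Bq⁻²·Pa·cd⁻¹·mol·N = s² · (kg·m⁻¹·s⁻²) · cd⁻¹ · mol · (kg·m·s⁻²) = kg²·s⁻²·mol·cd⁻¹.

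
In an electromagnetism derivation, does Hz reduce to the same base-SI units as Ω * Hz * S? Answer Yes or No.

Yes

Left side:
  Hz = 1/s = s⁻¹ (frequency is cycles per second).
Right side:
  Ω = kg·m²·s⁻³·A⁻².
  Hz = s⁻¹.
  S = kg⁻¹·m⁻²·s³·A².
  Combining: Ω·Hz·S = (kg·m²·s⁻³·A⁻²) · s⁻¹ · (kg⁻¹·m⁻²·s³·A²) = s⁻¹.
Both reduce to s⁻¹.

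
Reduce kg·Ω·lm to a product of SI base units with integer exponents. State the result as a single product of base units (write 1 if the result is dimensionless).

kg²·m²·s⁻³·A⁻²·cd

Ω = V/A (resistance = voltage per current),
    = kg·m²·s⁻³·A⁻².
lm = cd·sr = cd (luminous flux; sr is dimensionless).
Combining: kg·Ω·lm = kg · (kg·m²·s⁻³·A⁻²) · cd = kg²·m²·s⁻³·A⁻²·cd.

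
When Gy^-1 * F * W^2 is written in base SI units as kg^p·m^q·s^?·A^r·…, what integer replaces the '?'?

Gy = J/kg (absorbed dose = energy per mass),
    = m²·s⁻².
So Gy⁻¹ = m⁻²·s².
F = C/V (capacitance = charge per voltage),
    = A·s/(kg·m²·s⁻³·A⁻¹) (substituting C and V),
    = kg⁻¹·m⁻²·s⁴·A².
W = J/s (power = energy per time),
    = kg·m²·s⁻³.
So W² = kg²·m⁴·s⁻⁶.
Combining: Gy⁻¹·F·W² = (m⁻²·s²) · (kg⁻¹·m⁻²·s⁴·A²) · (kg²·m⁴·s⁻⁶) = kg·A².
The exponent of s is 0.

0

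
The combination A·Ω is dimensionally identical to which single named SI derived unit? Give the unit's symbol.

V

Ω = V/A (resistance = voltage per current),
    = kg·m²·s⁻³·A⁻².
Combining: A·Ω = A · (kg·m²·s⁻³·A⁻²) = kg·m²·s⁻³·A⁻¹.
kg·m²·s⁻³·A⁻¹ is the base-SI form of the volt.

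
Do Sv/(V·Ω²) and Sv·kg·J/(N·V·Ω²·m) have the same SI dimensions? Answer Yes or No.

No

Left side:
  Sv = m²·s⁻².
  V = kg·m²·s⁻³·A⁻¹.
  So V⁻¹ = kg⁻¹·m⁻²·s³·A.
  Ω = kg·m²·s⁻³·A⁻².
  So Ω⁻² = kg⁻²·m⁻⁴·s⁶·A⁴.
  Combining: Sv·V⁻¹·Ω⁻² = (m²·s⁻²) · (kg⁻¹·m⁻²·s³·A) · (kg⁻²·m⁻⁴·s⁶·A⁴) = kg⁻³·m⁻⁴·s⁷·A⁵.
Right side:
  Sv = J/kg (equivalent dose = energy per mass),
      = m²·s⁻².
  N = kg·m/s² = kg·m·s⁻² (force = mass × acceleration).
  So N⁻¹ = kg⁻¹·m⁻¹·s².
  V = W/A (potential = power per current),
      = kg·m²·s⁻³·A⁻¹.
  So V⁻¹ = kg⁻¹·m⁻²·s³·A.
  J = N·m (work = force × distance),
      = kg·m²·s⁻².
  Ω = V/A (resistance = voltage per current),
      = kg·m²·s⁻³·A⁻².
  So Ω⁻² = kg⁻²·m⁻⁴·s⁶·A⁴.
  Combining: Sv·kg·N⁻¹·V⁻¹·J·Ω⁻²·m⁻¹ = (m²·s⁻²) · kg · (kg⁻¹·m⁻¹·s²) · (kg⁻¹·m⁻²·s³·A) · (kg·m²·s⁻²) · (kg⁻²·m⁻⁴·s⁶·A⁴) · m⁻¹ = kg⁻²·m⁻⁴·s⁷·A⁵.
Left is kg⁻³·m⁻⁴·s⁷·A⁵; right is kg⁻²·m⁻⁴·s⁷·A⁵ — different.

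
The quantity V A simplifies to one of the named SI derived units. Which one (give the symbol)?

V = W/A (potential = power per current),
    = kg·m²·s⁻³·A⁻¹.
Combining: V·A = (kg·m²·s⁻³·A⁻¹) · A = kg·m²·s⁻³.
kg·m²·s⁻³ is the base-SI form of the watt.

W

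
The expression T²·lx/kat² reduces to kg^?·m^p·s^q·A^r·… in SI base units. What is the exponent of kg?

kat = mol/s = s⁻¹·mol (catalytic activity).
So kat⁻² = s²·mol⁻².
T = Wb/m² (flux density = flux per area),
    = kg·s⁻²·A⁻¹.
So T² = kg²·s⁻⁴·A⁻².
lx = lm/m² (illuminance = luminous flux per area),
    = m⁻²·cd.
Combining: kat⁻²·T²·lx = (s²·mol⁻²) · (kg²·s⁻⁴·A⁻²) · (m⁻²·cd) = kg²·m⁻²·s⁻²·A⁻²·mol⁻²·cd.
The exponent of kg is 2.

2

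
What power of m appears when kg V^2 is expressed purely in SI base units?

4

V = kg·m²·s⁻³·A⁻¹.
So V² = kg²·m⁴·s⁻⁶·A⁻².
Combining: kg·V² = kg · (kg²·m⁴·s⁻⁶·A⁻²) = kg³·m⁴·s⁻⁶·A⁻².
The exponent of m is 4.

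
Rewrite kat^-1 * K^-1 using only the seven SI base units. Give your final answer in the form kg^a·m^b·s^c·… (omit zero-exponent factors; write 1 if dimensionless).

kat = s⁻¹·mol.
So kat⁻¹ = s·mol⁻¹.
Combining: kat⁻¹·K⁻¹ = (s·mol⁻¹) · K⁻¹ = s·K⁻¹·mol⁻¹.

s·K⁻¹·mol⁻¹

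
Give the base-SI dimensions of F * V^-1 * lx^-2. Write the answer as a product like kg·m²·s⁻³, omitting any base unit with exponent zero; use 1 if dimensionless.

F = C/V (capacitance = charge per voltage),
    = A·s/(kg·m²·s⁻³·A⁻¹) (substituting C and V),
    = kg⁻¹·m⁻²·s⁴·A².
V = W/A (potential = power per current),
    = kg·m²·s⁻³·A⁻¹.
So V⁻¹ = kg⁻¹·m⁻²·s³·A.
lx = lm/m² (illuminance = luminous flux per area),
    = m⁻²·cd.
So lx⁻² = m⁴·cd⁻².
Combining: F·V⁻¹·lx⁻² = (kg⁻¹·m⁻²·s⁴·A²) · (kg⁻¹·m⁻²·s³·A) · (m⁴·cd⁻²) = kg⁻²·s⁷·A³·cd⁻².

kg⁻²·s⁷·A³·cd⁻²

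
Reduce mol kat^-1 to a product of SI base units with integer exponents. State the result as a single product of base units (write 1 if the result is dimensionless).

s

kat = mol/s = s⁻¹·mol (catalytic activity).
So kat⁻¹ = s·mol⁻¹.
Combining: mol·kat⁻¹ = mol · (s·mol⁻¹) = s.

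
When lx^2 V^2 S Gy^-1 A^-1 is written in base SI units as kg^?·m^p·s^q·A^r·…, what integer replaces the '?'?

lx = m⁻²·cd.
So lx² = m⁻⁴·cd².
V = kg·m²·s⁻³·A⁻¹.
So V² = kg²·m⁴·s⁻⁶·A⁻².
S = kg⁻¹·m⁻²·s³·A².
Gy = m²·s⁻².
So Gy⁻¹ = m⁻²·s².
Combining: lx²·V²·S·Gy⁻¹·A⁻¹ = (m⁻⁴·cd²) · (kg²·m⁴·s⁻⁶·A⁻²) · (kg⁻¹·m⁻²·s³·A²) · (m⁻²·s²) · A⁻¹ = kg·m⁻⁴·s⁻¹·A⁻¹·cd².
The exponent of kg is 1.

1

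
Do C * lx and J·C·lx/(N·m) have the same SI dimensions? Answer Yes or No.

Yes

Left side:
  C = A·s = s·A (charge = current × time).
  lx = lm/m² (illuminance = luminous flux per area),
      = m⁻²·cd.
  Combining: C·lx = (s·A) · (m⁻²·cd) = m⁻²·s·A·cd.
Right side:
  J = N·m (work = force × distance),
      = kg·m²·s⁻².
  C = A·s = s·A (charge = current × time).
  lx = lm/m² (illuminance = luminous flux per area),
      = m⁻²·cd.
  N = kg·m/s² = kg·m·s⁻² (force = mass × acceleration).
  So N⁻¹ = kg⁻¹·m⁻¹·s².
  Combining: J·C·lx·N⁻¹·m⁻¹ = (kg·m²·s⁻²) · (s·A) · (m⁻²·cd) · (kg⁻¹·m⁻¹·s²) · m⁻¹ = m⁻²·s·A·cd.
Both reduce to m⁻²·s·A·cd.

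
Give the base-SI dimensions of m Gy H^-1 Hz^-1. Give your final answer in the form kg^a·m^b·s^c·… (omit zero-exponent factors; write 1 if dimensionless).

Gy = J/kg (absorbed dose = energy per mass),
    = m²·s⁻².
H = Wb/A (inductance = flux per current),
    = kg·m²·s⁻²·A⁻².
So H⁻¹ = kg⁻¹·m⁻²·s²·A².
Hz = 1/s = s⁻¹ (frequency is cycles per second).
So Hz⁻¹ = s.
Combining: m·Gy·H⁻¹·Hz⁻¹ = m · (m²·s⁻²) · (kg⁻¹·m⁻²·s²·A²) · s = kg⁻¹·m·s·A².

kg⁻¹·m·s·A²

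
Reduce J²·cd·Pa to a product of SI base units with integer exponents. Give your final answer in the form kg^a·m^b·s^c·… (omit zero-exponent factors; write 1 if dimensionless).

kg³·m³·s⁻⁶·cd

J = kg·m²·s⁻².
So J² = kg²·m⁴·s⁻⁴.
Pa = kg·m⁻¹·s⁻².
Combining: J²·cd·Pa = (kg²·m⁴·s⁻⁴) · cd · (kg·m⁻¹·s⁻²) = kg³·m³·s⁻⁶·cd.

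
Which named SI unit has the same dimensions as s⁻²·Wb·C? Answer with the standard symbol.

Wb = kg·m²·s⁻²·A⁻¹.
C = s·A.
Combining: s⁻²·Wb·C = s⁻² · (kg·m²·s⁻²·A⁻¹) · (s·A) = kg·m²·s⁻³.
kg·m²·s⁻³ is the base-SI form of the watt.

W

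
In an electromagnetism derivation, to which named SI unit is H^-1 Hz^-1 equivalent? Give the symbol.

S

H = Wb/A (inductance = flux per current),
    = kg·m²·s⁻²·A⁻².
So H⁻¹ = kg⁻¹·m⁻²·s²·A².
Hz = 1/s = s⁻¹ (frequency is cycles per second).
So Hz⁻¹ = s.
Combining: H⁻¹·Hz⁻¹ = (kg⁻¹·m⁻²·s²·A²) · s = kg⁻¹·m⁻²·s³·A².
kg⁻¹·m⁻²·s³·A² is the base-SI form of the siemens.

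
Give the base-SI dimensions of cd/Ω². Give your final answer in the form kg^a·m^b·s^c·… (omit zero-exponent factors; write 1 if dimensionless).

kg⁻²·m⁻⁴·s⁶·A⁴·cd

Ω = V/A (resistance = voltage per current),
    = kg·m²·s⁻³·A⁻².
So Ω⁻² = kg⁻²·m⁻⁴·s⁶·A⁴.
Combining: cd·Ω⁻² = cd · (kg⁻²·m⁻⁴·s⁶·A⁴) = kg⁻²·m⁻⁴·s⁶·A⁴·cd.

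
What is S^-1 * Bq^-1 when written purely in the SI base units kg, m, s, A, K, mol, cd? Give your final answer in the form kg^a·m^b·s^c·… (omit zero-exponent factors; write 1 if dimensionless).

kg·m²·s⁻²·A⁻²

S = kg⁻¹·m⁻²·s³·A².
So S⁻¹ = kg·m²·s⁻³·A⁻².
Bq = s⁻¹.
So Bq⁻¹ = s.
Combining: S⁻¹·Bq⁻¹ = (kg·m²·s⁻³·A⁻²) · s = kg·m²·s⁻²·A⁻².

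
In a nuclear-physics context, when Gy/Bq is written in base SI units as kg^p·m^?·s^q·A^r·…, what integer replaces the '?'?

Gy = m²·s⁻².
Bq = s⁻¹.
So Bq⁻¹ = s.
Combining: Gy·Bq⁻¹ = (m²·s⁻²) · s = m²·s⁻¹.
The exponent of m is 2.

2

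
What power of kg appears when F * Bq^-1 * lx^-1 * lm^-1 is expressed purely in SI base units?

F = C/V (capacitance = charge per voltage),
    = A·s/(kg·m²·s⁻³·A⁻¹) (substituting C and V),
    = kg⁻¹·m⁻²·s⁴·A².
Bq = 1/s = s⁻¹ (activity is decays per second).
So Bq⁻¹ = s.
lx = lm/m² (illuminance = luminous flux per area),
    = m⁻²·cd.
So lx⁻¹ = m²·cd⁻¹.
lm = cd·sr = cd (luminous flux; sr is dimensionless).
So lm⁻¹ = cd⁻¹.
Combining: F·Bq⁻¹·lx⁻¹·lm⁻¹ = (kg⁻¹·m⁻²·s⁴·A²) · s · (m²·cd⁻¹) · cd⁻¹ = kg⁻¹·s⁵·A²·cd⁻².
The exponent of kg is -1.

-1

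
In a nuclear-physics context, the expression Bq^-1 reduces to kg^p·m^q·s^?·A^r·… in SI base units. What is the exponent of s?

1

Bq = s⁻¹.
So Bq⁻¹ = s.
The exponent of s is 1.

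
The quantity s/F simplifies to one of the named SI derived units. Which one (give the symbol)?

Ω

F = kg⁻¹·m⁻²·s⁴·A².
So F⁻¹ = kg·m²·s⁻⁴·A⁻².
Combining: F⁻¹·s = (kg·m²·s⁻⁴·A⁻²) · s = kg·m²·s⁻³·A⁻².
kg·m²·s⁻³·A⁻² is the base-SI form of the ohm.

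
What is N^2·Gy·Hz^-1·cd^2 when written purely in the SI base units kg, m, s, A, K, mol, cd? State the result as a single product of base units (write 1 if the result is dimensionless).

N = kg·m·s⁻².
So N² = kg²·m²·s⁻⁴.
Gy = m²·s⁻².
Hz = s⁻¹.
So Hz⁻¹ = s.
Combining: N²·Gy·Hz⁻¹·cd² = (kg²·m²·s⁻⁴) · (m²·s⁻²) · s · cd² = kg²·m⁴·s⁻⁵·cd².

kg²·m⁴·s⁻⁵·cd²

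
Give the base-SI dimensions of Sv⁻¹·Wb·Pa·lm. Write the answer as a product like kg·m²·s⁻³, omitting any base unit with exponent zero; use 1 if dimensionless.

kg²·m⁻¹·s⁻²·A⁻¹·cd

Sv = J/kg (equivalent dose = energy per mass),
    = m²·s⁻².
So Sv⁻¹ = m⁻²·s².
Wb = V·s (flux: a volt is a weber per second),
    = kg·m²·s⁻²·A⁻¹.
Pa = N/m² (pressure = force per area),
    = kg·m⁻¹·s⁻².
lm = cd·sr = cd (luminous flux; sr is dimensionless).
Combining: Sv⁻¹·Wb·Pa·lm = (m⁻²·s²) · (kg·m²·s⁻²·A⁻¹) · (kg·m⁻¹·s⁻²) · cd = kg²·m⁻¹·s⁻²·A⁻¹·cd.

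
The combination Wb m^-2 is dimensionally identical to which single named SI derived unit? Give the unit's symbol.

Wb = V·s (flux: a volt is a weber per second),
    = kg·m²·s⁻²·A⁻¹.
Combining: Wb·m⁻² = (kg·m²·s⁻²·A⁻¹) · m⁻² = kg·s⁻²·A⁻¹.
kg·s⁻²·A⁻¹ is the base-SI form of the tesla.

T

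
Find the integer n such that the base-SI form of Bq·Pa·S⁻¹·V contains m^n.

Bq = 1/s = s⁻¹ (activity is decays per second).
Pa = N/m² (pressure = force per area),
    = kg·m⁻¹·s⁻².
S = 1/Ω (conductance is reciprocal resistance),
    = kg⁻¹·m⁻²·s³·A².
So S⁻¹ = kg·m²·s⁻³·A⁻².
V = W/A (potential = power per current),
    = kg·m²·s⁻³·A⁻¹.
Combining: Bq·Pa·S⁻¹·V = s⁻¹ · (kg·m⁻¹·s⁻²) · (kg·m²·s⁻³·A⁻²) · (kg·m²·s⁻³·A⁻¹) = kg³·m³·s⁻⁹·A⁻³.
The exponent of m is 3.

3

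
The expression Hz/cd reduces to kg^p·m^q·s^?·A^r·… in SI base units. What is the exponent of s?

-1

Hz = 1/s = s⁻¹ (frequency is cycles per second).
Combining: cd⁻¹·Hz = cd⁻¹ · s⁻¹ = s⁻¹·cd⁻¹.
The exponent of s is -1.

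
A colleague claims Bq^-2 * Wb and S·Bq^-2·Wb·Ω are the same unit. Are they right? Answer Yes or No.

Yes

Left side:
  Bq = 1/s = s⁻¹ (activity is decays per second).
  So Bq⁻² = s².
  Wb = V·s (flux: a volt is a weber per second),
      = kg·m²·s⁻²·A⁻¹.
  Combining: Bq⁻²·Wb = s² · (kg·m²·s⁻²·A⁻¹) = kg·m²·A⁻¹.
Right side:
  S = 1/Ω (conductance is reciprocal resistance),
      = kg⁻¹·m⁻²·s³·A².
  Bq = 1/s = s⁻¹ (activity is decays per second).
  So Bq⁻² = s².
  Wb = V·s (flux: a volt is a weber per second),
      = kg·m²·s⁻²·A⁻¹.
  Ω = V/A (resistance = voltage per current),
      = kg·m²·s⁻³·A⁻².
  Combining: S·Bq⁻²·Wb·Ω = (kg⁻¹·m⁻²·s³·A²) · s² · (kg·m²·s⁻²·A⁻¹) · (kg·m²·s⁻³·A⁻²) = kg·m²·A⁻¹.
Both reduce to kg·m²·A⁻¹.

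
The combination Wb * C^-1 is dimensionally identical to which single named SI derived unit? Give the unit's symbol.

Ω

Wb = V·s (flux: a volt is a weber per second),
    = kg·m²·s⁻²·A⁻¹.
C = A·s = s·A (charge = current × time).
So C⁻¹ = s⁻¹·A⁻¹.
Combining: Wb·C⁻¹ = (kg·m²·s⁻²·A⁻¹) · (s⁻¹·A⁻¹) = kg·m²·s⁻³·A⁻².
kg·m²·s⁻³·A⁻² is the base-SI form of the ohm.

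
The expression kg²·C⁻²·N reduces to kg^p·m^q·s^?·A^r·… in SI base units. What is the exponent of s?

C = s·A.
So C⁻² = s⁻²·A⁻².
N = kg·m·s⁻².
Combining: kg²·C⁻²·N = kg² · (s⁻²·A⁻²) · (kg·m·s⁻²) = kg³·m·s⁻⁴·A⁻².
The exponent of s is -4.

-4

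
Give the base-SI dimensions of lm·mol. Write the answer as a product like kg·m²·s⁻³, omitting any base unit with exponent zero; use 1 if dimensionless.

mol·cd

lm = cd·sr = cd (luminous flux; sr is dimensionless).
Combining: lm·mol = cd · mol = mol·cd.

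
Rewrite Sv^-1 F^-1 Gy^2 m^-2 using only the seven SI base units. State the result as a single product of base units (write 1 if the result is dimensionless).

kg·m²·s⁻⁶·A⁻²

Sv = J/kg (equivalent dose = energy per mass),
    = m²·s⁻².
So Sv⁻¹ = m⁻²·s².
F = C/V (capacitance = charge per voltage),
    = A·s/(kg·m²·s⁻³·A⁻¹) (substituting C and V),
    = kg⁻¹·m⁻²·s⁴·A².
So F⁻¹ = kg·m²·s⁻⁴·A⁻².
Gy = J/kg (absorbed dose = energy per mass),
    = m²·s⁻².
So Gy² = m⁴·s⁻⁴.
Combining: Sv⁻¹·F⁻¹·Gy²·m⁻² = (m⁻²·s²) · (kg·m²·s⁻⁴·A⁻²) · (m⁴·s⁻⁴) · m⁻² = kg·m²·s⁻⁶·A⁻².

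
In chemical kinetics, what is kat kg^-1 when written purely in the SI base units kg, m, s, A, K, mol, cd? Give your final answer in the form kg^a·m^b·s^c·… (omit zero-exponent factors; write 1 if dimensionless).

kat = s⁻¹·mol.
Combining: kat·kg⁻¹ = (s⁻¹·mol) · kg⁻¹ = kg⁻¹·s⁻¹·mol.

kg⁻¹·s⁻¹·mol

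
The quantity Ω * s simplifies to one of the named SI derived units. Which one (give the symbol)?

Ω = kg·m²·s⁻³·A⁻².
Combining: Ω·s = (kg·m²·s⁻³·A⁻²) · s = kg·m²·s⁻²·A⁻².
kg·m²·s⁻²·A⁻² is the base-SI form of the henry.

H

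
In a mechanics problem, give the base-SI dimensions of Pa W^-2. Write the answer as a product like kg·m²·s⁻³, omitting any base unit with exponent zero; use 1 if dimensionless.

Pa = N/m² (pressure = force per area),
    = kg·m⁻¹·s⁻².
W = J/s (power = energy per time),
    = kg·m²·s⁻³.
So W⁻² = kg⁻²·m⁻⁴·s⁶.
Combining: Pa·W⁻² = (kg·m⁻¹·s⁻²) · (kg⁻²·m⁻⁴·s⁶) = kg⁻¹·m⁻⁵·s⁴.

kg⁻¹·m⁻⁵·s⁴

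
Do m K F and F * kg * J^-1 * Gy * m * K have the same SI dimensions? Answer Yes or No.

Yes

Left side:
  F = C/V (capacitance = charge per voltage),
      = A·s/(kg·m²·s⁻³·A⁻¹) (substituting C and V),
      = kg⁻¹·m⁻²·s⁴·A².
  Combining: m·K·F = m · K · (kg⁻¹·m⁻²·s⁴·A²) = kg⁻¹·m⁻¹·s⁴·A²·K.
Right side:
  F = C/V (capacitance = charge per voltage),
      = A·s/(kg·m²·s⁻³·A⁻¹) (substituting C and V),
      = kg⁻¹·m⁻²·s⁴·A².
  J = N·m (work = force × distance),
      = kg·m²·s⁻².
  So J⁻¹ = kg⁻¹·m⁻²·s².
  Gy = J/kg (absorbed dose = energy per mass),
      = m²·s⁻².
  Combining: F·kg·J⁻¹·Gy·m·K = (kg⁻¹·m⁻²·s⁴·A²) · kg · (kg⁻¹·m⁻²·s²) · (m²·s⁻²) · m · K = kg⁻¹·m⁻¹·s⁴·A²·K.
Both reduce to kg⁻¹·m⁻¹·s⁴·A²·K.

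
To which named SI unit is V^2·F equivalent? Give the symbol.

V = kg·m²·s⁻³·A⁻¹.
So V² = kg²·m⁴·s⁻⁶·A⁻².
F = kg⁻¹·m⁻²·s⁴·A².
Combining: V²·F = (kg²·m⁴·s⁻⁶·A⁻²) · (kg⁻¹·m⁻²·s⁴·A²) = kg·m²·s⁻².
kg·m²·s⁻² is the base-SI form of the joule.

J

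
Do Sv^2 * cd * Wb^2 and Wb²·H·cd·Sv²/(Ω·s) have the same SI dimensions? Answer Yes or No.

Left side:
  Sv = m²·s⁻².
  So Sv² = m⁴·s⁻⁴.
  Wb = kg·m²·s⁻²·A⁻¹.
  So Wb² = kg²·m⁴·s⁻⁴·A⁻².
  Combining: Sv²·cd·Wb² = (m⁴·s⁻⁴) · cd · (kg²·m⁴·s⁻⁴·A⁻²) = kg²·m⁸·s⁻⁸·A⁻²·cd.
Right side:
  Ω = kg·m²·s⁻³·A⁻².
  So Ω⁻¹ = kg⁻¹·m⁻²·s³·A².
  Wb = kg·m²·s⁻²·A⁻¹.
  So Wb² = kg²·m⁴·s⁻⁴·A⁻².
  H = kg·m²·s⁻²·A⁻².
  Sv = m²·s⁻².
  So Sv² = m⁴·s⁻⁴.
  Combining: Ω⁻¹·Wb²·H·cd·Sv²·s⁻¹ = (kg⁻¹·m⁻²·s³·A²) · (kg²·m⁴·s⁻⁴·A⁻²) · (kg·m²·s⁻²·A⁻²) · cd · (m⁴·s⁻⁴) · s⁻¹ = kg²·m⁸·s⁻⁸·A⁻²·cd.
Both reduce to kg²·m⁸·s⁻⁸·A⁻²·cd.

Yes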